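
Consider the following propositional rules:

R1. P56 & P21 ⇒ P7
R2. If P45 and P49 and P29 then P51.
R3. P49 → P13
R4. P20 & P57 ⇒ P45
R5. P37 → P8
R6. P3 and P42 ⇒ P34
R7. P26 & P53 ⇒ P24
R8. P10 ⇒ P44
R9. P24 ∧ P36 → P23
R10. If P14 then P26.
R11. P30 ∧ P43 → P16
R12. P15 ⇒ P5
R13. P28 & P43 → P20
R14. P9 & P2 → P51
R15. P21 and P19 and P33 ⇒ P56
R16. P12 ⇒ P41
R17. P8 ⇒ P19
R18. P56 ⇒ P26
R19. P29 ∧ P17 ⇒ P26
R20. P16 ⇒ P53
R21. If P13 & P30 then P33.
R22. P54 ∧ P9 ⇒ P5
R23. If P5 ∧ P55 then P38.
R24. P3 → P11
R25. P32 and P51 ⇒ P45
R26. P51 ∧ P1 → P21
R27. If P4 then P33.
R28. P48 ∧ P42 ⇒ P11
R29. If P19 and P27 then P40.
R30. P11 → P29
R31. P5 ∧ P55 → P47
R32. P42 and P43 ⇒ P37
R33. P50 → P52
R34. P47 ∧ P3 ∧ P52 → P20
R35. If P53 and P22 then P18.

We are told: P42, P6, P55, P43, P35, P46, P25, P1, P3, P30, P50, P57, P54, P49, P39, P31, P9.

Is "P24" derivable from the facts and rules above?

Yes

P13  (by R3: P49)
P16  (by R11: P30, P43)
P53  (by R20: P16)
P33  (by R21: P13, P30)
P5  (by R22: P54, P9)
P11  (by R24: P3)
P29  (by R30: P11)
P47  (by R31: P5, P55)
P37  (by R32: P42, P43)
P52  (by R33: P50)
P20  (by R34: P47, P3, P52)
P45  (by R4: P20, P57)
P8  (by R5: P37)
P19  (by R17: P8)
P51  (by R2: P45, P49, P29)
P21  (by R26: P51, P1)
P56  (by R15: P21, P19, P33)
P26  (by R18: P56)
P24  (by R7: P26, P53)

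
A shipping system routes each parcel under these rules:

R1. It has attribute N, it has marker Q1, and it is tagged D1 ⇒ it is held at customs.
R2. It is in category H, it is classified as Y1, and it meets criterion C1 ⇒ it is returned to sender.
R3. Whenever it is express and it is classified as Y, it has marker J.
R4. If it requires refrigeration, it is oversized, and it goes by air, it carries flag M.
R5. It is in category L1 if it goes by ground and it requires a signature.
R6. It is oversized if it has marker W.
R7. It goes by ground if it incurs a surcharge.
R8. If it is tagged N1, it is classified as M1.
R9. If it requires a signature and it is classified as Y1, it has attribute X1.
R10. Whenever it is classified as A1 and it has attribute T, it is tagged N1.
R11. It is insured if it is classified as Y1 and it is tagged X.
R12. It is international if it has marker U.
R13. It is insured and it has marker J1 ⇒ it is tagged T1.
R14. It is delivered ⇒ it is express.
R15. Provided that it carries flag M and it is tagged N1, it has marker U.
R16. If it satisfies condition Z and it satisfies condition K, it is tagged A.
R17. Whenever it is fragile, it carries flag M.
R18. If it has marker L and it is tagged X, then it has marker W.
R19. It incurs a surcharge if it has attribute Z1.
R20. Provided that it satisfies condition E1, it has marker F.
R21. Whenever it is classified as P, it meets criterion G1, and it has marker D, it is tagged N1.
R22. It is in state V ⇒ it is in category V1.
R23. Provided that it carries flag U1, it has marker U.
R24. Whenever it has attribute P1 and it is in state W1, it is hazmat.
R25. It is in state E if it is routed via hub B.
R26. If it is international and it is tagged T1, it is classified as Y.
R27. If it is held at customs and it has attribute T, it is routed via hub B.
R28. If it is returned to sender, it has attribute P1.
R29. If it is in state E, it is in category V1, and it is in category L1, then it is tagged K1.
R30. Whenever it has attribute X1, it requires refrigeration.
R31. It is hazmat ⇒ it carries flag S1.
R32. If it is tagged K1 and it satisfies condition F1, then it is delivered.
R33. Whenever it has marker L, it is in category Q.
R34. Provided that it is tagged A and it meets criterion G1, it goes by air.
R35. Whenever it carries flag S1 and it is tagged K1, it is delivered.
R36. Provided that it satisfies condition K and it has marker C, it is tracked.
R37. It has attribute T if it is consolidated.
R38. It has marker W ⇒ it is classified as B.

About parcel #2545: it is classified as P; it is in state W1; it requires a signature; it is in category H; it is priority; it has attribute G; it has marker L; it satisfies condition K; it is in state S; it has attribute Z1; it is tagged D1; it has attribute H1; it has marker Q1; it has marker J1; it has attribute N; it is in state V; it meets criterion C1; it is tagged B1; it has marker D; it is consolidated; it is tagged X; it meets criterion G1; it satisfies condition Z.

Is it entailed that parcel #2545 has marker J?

No

Forward chaining from the given facts derives: is held at customs, is tagged A, has marker W, incurs a surcharge, is tagged N1, is in category V1, is in category Q, goes by air, has attribute T, is classified as B, is oversized, goes by ground, is classified as M1, is routed via hub B, is in category L1, is in state E, is tagged K1.
The only rule concluding "it has marker J" is R3, which needs "it is express"; that is never established.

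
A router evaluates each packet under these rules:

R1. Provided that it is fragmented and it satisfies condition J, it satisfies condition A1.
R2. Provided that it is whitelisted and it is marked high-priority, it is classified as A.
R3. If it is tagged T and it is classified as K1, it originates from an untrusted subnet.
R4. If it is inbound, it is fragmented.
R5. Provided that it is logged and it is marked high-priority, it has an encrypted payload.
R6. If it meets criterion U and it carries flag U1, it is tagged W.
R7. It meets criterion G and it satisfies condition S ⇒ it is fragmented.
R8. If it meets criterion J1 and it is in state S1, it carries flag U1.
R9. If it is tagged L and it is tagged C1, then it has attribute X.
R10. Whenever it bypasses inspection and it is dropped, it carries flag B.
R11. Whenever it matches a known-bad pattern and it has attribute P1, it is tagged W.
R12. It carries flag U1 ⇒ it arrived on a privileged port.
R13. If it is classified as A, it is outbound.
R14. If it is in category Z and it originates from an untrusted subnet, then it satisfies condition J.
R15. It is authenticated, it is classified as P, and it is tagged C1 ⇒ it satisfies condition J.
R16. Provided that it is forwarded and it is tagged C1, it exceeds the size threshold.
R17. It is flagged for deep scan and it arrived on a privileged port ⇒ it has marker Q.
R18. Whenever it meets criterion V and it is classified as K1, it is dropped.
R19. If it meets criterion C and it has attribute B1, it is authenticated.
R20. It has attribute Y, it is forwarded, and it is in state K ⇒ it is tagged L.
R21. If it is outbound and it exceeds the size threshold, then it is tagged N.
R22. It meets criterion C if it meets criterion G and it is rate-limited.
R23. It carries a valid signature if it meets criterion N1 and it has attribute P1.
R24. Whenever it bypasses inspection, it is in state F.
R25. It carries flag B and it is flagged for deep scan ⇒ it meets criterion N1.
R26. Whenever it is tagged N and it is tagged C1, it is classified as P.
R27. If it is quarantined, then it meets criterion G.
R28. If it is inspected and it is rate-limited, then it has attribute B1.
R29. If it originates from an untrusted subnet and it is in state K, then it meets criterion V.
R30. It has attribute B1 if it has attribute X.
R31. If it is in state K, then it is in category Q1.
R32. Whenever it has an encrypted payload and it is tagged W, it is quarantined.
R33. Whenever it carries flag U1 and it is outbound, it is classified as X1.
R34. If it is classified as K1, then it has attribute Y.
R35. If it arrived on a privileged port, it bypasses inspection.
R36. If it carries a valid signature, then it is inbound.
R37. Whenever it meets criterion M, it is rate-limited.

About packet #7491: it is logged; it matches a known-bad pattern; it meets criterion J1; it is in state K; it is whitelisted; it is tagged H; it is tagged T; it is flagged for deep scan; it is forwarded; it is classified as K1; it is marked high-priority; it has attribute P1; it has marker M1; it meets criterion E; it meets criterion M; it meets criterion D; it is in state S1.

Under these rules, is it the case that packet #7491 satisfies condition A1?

No

Forward chaining from the given facts derives: is classified as A, originates from an untrusted subnet, has an encrypted payload, carries flag U1, is tagged W, arrived on a privileged port, is outbound, has marker Q, meets criterion V, is in category Q1, is quarantined, is classified as X1, has attribute Y, bypasses inspection, is rate-limited, is dropped, is tagged L, is in state F, meets criterion G, carries flag B, meets criterion C, meets criterion N1, carries a valid signature, is inbound, is fragmented.
The only rule concluding "it satisfies condition A1" is R1, which needs "it satisfies condition J"; that is never established.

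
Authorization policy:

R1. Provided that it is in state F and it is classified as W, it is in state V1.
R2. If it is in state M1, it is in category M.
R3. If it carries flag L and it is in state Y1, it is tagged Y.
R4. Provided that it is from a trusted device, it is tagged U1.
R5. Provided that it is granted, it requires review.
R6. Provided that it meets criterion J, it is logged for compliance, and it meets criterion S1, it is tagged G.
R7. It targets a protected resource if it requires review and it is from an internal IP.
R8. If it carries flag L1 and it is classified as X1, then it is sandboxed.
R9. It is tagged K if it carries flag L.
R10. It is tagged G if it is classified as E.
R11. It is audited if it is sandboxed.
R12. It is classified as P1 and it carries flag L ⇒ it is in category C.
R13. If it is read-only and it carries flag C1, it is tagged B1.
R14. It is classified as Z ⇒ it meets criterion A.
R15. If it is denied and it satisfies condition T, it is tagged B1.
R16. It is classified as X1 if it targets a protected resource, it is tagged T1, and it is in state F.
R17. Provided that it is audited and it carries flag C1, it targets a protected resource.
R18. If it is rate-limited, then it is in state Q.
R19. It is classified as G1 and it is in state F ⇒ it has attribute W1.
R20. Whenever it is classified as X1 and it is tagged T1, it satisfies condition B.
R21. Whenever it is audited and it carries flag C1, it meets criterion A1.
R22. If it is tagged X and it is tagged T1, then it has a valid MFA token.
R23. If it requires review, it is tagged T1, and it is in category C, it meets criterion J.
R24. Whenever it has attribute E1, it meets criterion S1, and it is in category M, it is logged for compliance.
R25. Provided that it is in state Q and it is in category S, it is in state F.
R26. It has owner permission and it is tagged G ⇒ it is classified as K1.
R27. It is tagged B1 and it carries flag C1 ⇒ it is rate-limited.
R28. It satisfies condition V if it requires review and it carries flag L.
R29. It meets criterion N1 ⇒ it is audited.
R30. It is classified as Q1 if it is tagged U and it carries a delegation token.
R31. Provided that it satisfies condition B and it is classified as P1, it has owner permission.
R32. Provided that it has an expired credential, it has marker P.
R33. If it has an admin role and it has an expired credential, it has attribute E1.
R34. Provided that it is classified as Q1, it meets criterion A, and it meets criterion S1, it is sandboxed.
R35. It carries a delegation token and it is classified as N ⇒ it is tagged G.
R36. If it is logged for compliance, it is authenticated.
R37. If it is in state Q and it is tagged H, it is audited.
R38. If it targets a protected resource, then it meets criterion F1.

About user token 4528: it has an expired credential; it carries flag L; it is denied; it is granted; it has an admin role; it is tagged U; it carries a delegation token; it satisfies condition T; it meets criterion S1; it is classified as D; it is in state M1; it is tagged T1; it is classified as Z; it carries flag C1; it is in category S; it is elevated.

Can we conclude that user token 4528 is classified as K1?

No

Forward chaining from the given facts derives: is in category M, requires review, is tagged K, meets criterion A, is tagged B1, is rate-limited, satisfies condition V, is classified as Q1, has marker P, has attribute E1, is sandboxed, is audited, targets a protected resource, is in state Q, meets criterion A1, is logged for compliance, is in state F, is authenticated, meets criterion F1, is classified as X1, satisfies condition B.
The only rule concluding "it is classified as K1" is R26, which needs "it has owner permission"; that is never established.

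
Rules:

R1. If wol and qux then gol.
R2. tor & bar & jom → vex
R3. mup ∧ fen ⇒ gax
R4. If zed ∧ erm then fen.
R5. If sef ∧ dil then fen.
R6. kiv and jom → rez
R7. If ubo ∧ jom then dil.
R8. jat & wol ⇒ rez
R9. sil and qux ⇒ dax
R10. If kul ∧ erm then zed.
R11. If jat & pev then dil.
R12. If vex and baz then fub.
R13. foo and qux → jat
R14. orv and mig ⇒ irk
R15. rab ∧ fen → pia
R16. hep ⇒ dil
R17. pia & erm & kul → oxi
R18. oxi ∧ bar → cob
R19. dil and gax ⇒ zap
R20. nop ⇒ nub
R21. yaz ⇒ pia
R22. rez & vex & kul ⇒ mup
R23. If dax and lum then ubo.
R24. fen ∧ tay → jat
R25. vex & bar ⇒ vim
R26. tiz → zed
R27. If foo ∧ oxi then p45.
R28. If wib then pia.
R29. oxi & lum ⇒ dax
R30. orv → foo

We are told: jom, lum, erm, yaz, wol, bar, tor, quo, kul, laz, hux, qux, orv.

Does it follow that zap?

Yes

vex  (by R2: tor, bar, jom)
zed  (by R10: kul, erm)
pia  (by R21: yaz)
foo  (by R30: orv)
fen  (by R4: zed, erm)
jat  (by R13: foo, qux)
oxi  (by R17: pia, erm, kul)
dax  (by R29: oxi, lum)
rez  (by R8: jat, wol)
mup  (by R22: rez, vex, kul)
ubo  (by R23: dax, lum)
gax  (by R3: mup, fen)
dil  (by R7: ubo, jom)
zap  (by R19: dil, gax)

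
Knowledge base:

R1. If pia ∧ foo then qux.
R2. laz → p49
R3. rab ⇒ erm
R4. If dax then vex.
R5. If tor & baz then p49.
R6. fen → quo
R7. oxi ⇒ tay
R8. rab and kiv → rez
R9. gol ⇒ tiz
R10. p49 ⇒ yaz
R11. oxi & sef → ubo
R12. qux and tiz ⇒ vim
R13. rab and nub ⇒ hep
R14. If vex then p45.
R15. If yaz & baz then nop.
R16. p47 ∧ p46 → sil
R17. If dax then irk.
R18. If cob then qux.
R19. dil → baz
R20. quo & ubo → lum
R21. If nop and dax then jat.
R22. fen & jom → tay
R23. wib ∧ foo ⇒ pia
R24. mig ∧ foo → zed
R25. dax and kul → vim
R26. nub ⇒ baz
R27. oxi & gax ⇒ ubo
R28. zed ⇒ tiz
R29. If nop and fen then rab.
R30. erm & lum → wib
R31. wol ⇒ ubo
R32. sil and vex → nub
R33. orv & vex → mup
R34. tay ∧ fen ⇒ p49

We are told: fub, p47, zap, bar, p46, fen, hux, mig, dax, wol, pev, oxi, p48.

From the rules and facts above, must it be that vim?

No

Forward chaining from the given facts derives: vex, quo, tay, p45, sil, irk, ubo, nub, p49, yaz, lum, baz, nop, jat, rab, erm, hep, wib.
Rules concluding vim: R12 needs qux; R25 needs kul — none of these are established.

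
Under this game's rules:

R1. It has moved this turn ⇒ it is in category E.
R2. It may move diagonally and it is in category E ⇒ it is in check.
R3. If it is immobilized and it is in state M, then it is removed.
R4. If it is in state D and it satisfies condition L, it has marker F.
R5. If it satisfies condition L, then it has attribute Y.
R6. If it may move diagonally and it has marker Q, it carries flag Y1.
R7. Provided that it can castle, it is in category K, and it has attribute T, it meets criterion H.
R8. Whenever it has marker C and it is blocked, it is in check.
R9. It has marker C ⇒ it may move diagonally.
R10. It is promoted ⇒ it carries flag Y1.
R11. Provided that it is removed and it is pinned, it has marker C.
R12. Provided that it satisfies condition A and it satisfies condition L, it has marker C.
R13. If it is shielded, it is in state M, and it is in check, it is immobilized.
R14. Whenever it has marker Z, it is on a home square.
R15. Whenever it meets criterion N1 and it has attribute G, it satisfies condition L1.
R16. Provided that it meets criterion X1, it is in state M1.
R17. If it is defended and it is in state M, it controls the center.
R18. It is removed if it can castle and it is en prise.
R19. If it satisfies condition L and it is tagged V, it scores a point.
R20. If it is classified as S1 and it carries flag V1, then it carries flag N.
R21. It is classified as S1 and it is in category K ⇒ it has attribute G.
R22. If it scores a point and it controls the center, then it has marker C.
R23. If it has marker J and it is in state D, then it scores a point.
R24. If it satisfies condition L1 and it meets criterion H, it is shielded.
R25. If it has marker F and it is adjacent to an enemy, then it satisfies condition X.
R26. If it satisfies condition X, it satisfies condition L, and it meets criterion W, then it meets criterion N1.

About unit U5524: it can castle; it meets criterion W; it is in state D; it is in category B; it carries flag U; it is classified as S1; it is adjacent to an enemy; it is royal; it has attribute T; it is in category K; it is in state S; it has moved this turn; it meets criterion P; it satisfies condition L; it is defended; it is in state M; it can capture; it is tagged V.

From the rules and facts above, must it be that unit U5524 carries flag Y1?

No

Forward chaining from the given facts derives: is in category E, has marker F, has attribute Y, meets criterion H, controls the center, scores a point, has attribute G, has marker C, satisfies condition X, meets criterion N1, may move diagonally, satisfies condition L1, is shielded, is in check, is immobilized, is removed.
Rules concluding "it carries flag Y1": R6 needs "it has marker Q"; R10 needs "it is promoted" — none of these are established.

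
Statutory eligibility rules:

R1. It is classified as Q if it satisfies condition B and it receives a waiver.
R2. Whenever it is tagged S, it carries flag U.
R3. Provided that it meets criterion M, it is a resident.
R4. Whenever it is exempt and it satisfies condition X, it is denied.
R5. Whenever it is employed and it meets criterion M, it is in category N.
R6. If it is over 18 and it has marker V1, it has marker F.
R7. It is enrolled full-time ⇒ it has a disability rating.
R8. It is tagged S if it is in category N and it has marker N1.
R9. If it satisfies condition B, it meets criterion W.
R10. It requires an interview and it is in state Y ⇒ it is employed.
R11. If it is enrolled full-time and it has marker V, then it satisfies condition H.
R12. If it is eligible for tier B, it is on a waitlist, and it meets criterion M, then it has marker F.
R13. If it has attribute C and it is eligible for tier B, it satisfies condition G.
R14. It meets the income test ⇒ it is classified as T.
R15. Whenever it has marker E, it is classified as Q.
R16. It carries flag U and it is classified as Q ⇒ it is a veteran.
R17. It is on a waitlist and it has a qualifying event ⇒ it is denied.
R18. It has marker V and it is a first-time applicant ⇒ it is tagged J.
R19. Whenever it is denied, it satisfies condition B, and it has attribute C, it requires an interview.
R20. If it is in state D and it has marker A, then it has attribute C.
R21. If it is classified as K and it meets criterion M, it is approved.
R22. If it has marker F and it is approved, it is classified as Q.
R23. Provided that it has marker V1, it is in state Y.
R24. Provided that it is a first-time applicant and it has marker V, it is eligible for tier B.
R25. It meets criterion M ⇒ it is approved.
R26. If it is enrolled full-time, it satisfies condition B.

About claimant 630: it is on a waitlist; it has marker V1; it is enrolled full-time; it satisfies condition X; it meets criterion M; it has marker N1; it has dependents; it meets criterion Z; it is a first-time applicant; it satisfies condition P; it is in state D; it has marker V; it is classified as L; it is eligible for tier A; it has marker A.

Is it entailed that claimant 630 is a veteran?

Forward chaining from the given facts derives: is a resident, has a disability rating, satisfies condition H, is tagged J, has attribute C, is in state Y, is eligible for tier B, is approved, satisfies condition B, meets criterion W, has marker F, satisfies condition G, is classified as Q.
The only rule concluding "it is a veteran" is R16, which needs "it carries flag U"; that is never established.

No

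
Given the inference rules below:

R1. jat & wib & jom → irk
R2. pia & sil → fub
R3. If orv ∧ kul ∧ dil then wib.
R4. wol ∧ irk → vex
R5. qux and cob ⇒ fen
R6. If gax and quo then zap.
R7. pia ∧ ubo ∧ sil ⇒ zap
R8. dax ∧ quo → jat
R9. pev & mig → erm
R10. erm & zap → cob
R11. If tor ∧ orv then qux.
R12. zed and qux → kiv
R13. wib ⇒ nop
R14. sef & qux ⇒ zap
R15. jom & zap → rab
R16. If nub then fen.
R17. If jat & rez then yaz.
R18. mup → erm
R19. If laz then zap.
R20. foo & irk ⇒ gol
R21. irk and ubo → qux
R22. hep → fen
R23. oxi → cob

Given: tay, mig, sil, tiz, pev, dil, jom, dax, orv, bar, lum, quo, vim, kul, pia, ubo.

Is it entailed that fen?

wib  (by R3: orv, kul, dil)
zap  (by R7: pia, ubo, sil)
jat  (by R8: dax, quo)
erm  (by R9: pev, mig)
cob  (by R10: erm, zap)
irk  (by R1: jat, wib, jom)
qux  (by R21: irk, ubo)
fen  (by R5: qux, cob)

Yes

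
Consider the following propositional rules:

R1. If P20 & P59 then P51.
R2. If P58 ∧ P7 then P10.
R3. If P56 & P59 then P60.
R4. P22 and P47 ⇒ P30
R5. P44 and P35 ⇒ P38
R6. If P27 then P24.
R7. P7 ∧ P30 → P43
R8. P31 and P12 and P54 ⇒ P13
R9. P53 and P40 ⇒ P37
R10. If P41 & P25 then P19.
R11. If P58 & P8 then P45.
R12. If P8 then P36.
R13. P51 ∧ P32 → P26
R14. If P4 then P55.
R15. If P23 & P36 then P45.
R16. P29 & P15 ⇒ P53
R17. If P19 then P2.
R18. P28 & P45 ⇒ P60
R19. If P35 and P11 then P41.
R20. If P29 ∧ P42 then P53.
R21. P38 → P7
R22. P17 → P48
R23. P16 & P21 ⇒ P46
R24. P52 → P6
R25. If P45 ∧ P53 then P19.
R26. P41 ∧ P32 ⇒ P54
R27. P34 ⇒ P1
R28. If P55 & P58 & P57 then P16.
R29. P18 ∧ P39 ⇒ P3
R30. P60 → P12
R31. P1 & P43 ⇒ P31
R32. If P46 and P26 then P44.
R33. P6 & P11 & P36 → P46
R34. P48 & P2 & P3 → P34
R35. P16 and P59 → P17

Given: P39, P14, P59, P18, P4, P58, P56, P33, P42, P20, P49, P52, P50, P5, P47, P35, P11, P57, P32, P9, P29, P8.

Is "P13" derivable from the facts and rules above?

No

Forward chaining from the given facts derives: P51, P60, P45, P36, P26, P55, P41, P53, P6, P19, P54, P16, P3, P12, P46, P17, P2, P48, P44, P34, P38, P7, P1, P10.
The only rule concluding P13 is R8, which needs P31; that is never established.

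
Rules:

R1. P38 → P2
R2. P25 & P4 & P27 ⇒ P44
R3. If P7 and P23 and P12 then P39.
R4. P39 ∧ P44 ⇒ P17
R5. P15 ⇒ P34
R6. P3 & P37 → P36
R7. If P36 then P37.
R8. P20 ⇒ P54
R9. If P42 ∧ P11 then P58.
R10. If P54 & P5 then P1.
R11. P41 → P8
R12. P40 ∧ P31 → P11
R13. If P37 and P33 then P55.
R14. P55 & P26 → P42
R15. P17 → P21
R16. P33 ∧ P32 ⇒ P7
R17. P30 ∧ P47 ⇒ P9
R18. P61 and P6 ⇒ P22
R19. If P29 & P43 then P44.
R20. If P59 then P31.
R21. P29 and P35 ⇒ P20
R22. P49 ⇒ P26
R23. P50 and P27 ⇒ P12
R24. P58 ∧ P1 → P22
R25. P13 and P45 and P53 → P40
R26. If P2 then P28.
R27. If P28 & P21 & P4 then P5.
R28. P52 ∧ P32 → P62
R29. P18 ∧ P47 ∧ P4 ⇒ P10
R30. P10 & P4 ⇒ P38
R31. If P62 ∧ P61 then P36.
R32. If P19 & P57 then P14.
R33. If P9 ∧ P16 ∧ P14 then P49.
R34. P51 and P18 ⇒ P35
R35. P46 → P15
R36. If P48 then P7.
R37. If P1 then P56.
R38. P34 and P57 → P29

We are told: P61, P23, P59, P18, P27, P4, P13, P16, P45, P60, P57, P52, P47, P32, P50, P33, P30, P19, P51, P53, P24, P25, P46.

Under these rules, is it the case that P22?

Yes

P44  (by R2: P25, P4, P27)
P7  (by R16: P33, P32)
P9  (by R17: P30, P47)
P31  (by R20: P59)
P12  (by R23: P50, P27)
P40  (by R25: P13, P45, P53)
P62  (by R28: P52, P32)
P10  (by R29: P18, P47, P4)
P38  (by R30: P10, P4)
P36  (by R31: P62, P61)
P14  (by R32: P19, P57)
P49  (by R33: P9, P16, P14)
P35  (by R34: P51, P18)
P15  (by R35: P46)
P2  (by R1: P38)
P39  (by R3: P7, P23, P12)
P17  (by R4: P39, P44)
P34  (by R5: P15)
P37  (by R7: P36)
P11  (by R12: P40, P31)
P55  (by R13: P37, P33)
P21  (by R15: P17)
P26  (by R22: P49)
P28  (by R26: P2)
P5  (by R27: P28, P21, P4)
P29  (by R38: P34, P57)
P42  (by R14: P55, P26)
P20  (by R21: P29, P35)
P54  (by R8: P20)
P58  (by R9: P42, P11)
P1  (by R10: P54, P5)
P22  (by R24: P58, P1)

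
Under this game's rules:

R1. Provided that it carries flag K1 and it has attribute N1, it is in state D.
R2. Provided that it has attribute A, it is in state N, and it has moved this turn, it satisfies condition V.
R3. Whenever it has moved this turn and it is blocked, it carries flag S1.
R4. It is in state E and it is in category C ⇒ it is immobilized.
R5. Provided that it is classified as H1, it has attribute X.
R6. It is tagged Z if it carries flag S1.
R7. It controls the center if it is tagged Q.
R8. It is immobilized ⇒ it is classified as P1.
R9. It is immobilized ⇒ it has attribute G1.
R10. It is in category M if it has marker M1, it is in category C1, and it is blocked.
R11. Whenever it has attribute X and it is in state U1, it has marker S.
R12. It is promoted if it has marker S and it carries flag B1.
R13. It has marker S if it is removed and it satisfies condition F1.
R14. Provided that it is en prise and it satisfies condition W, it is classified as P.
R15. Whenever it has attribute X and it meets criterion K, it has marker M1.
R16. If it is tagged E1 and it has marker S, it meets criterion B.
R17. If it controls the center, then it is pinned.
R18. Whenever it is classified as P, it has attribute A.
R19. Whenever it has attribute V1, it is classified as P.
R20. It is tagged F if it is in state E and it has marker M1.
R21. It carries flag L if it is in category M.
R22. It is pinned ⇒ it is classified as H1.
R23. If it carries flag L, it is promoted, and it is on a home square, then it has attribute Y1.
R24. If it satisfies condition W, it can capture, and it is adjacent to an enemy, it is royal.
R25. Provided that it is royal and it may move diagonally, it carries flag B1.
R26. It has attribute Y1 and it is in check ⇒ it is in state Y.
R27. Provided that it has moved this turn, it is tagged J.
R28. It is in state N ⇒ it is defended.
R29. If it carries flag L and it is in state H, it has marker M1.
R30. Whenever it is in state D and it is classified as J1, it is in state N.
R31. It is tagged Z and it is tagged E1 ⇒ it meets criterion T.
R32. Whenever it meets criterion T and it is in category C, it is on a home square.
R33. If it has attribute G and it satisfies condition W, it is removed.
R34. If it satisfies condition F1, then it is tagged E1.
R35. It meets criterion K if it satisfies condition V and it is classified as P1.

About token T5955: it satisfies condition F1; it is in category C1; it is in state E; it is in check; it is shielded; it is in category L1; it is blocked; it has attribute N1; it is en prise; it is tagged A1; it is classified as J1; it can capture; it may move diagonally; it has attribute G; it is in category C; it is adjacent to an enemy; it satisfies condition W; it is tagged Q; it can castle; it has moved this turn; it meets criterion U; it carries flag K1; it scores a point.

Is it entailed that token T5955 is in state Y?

Yes

By R1 (it carries flag K1, it has attribute N1): it is in state D.
By R3 (it has moved this turn, it is blocked): it carries flag S1.
By R4 (it is in state E, it is in category C): it is immobilized.
By R6 (it carries flag S1): it is tagged Z.
By R7 (it is tagged Q): it controls the center.
By R8 (it is immobilized): it is classified as P1.
By R14 (it is en prise, it satisfies condition W): it is classified as P.
By R17 (it controls the center): it is pinned.
By R18 (it is classified as P): it has attribute A.
By R22 (it is pinned): it is classified as H1.
By R24 (it satisfies condition W, it can capture, it is adjacent to an enemy): it is royal.
By R25 (it is royal, it may move diagonally): it carries flag B1.
By R30 (it is in state D, it is classified as J1): it is in state N.
By R33 (it has attribute G, it satisfies condition W): it is removed.
By R34 (it satisfies condition F1): it is tagged E1.
By R2 (it has attribute A, it is in state N, it has moved this turn): it satisfies condition V.
By R5 (it is classified as H1): it has attribute X.
By R13 (it is removed, it satisfies condition F1): it has marker S.
By R31 (it is tagged Z, it is tagged E1): it meets criterion T.
By R32 (it meets criterion T, it is in category C): it is on a home square.
By R35 (it satisfies condition V, it is classified as P1): it meets criterion K.
By R12 (it has marker S, it carries flag B1): it is promoted.
By R15 (it has attribute X, it meets criterion K): it has marker M1.
By R10 (it has marker M1, it is in category C1, it is blocked): it is in category M.
By R21 (it is in category M): it carries flag L.
By R23 (it carries flag L, it is promoted, it is on a home square): it has attribute Y1.
By R26 (it has attribute Y1, it is in check): it is in state Y.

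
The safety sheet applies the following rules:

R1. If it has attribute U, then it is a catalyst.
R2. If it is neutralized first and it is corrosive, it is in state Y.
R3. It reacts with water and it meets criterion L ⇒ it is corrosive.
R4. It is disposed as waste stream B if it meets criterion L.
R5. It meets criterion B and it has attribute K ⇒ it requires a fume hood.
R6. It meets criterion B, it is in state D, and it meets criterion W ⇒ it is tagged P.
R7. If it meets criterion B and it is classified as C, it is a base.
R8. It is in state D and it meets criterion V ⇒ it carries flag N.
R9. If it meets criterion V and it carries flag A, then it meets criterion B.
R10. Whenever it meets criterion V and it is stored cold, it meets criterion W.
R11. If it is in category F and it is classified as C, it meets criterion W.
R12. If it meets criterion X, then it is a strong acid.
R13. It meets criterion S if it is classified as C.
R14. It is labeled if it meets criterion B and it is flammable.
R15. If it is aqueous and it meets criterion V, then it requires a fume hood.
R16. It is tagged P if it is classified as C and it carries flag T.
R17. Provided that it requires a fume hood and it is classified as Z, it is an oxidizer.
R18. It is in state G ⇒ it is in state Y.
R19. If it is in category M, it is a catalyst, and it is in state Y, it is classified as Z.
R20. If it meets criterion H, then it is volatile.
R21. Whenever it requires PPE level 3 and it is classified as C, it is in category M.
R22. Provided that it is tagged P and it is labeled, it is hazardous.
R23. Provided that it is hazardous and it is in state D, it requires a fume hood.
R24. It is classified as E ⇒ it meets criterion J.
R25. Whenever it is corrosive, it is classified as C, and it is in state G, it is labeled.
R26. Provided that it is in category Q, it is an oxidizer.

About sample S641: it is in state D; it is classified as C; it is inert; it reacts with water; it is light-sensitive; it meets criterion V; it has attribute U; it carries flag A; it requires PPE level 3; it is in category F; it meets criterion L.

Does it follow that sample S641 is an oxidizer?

Forward chaining from the given facts derives: is a catalyst, is corrosive, is disposed as waste stream B, carries flag N, meets criterion B, meets criterion W, meets criterion S, is in category M, is tagged P, is a base.
Rules concluding "it is an oxidizer": R17 needs "it requires a fume hood"; R26 needs "it is in category Q" — none of these are established.

No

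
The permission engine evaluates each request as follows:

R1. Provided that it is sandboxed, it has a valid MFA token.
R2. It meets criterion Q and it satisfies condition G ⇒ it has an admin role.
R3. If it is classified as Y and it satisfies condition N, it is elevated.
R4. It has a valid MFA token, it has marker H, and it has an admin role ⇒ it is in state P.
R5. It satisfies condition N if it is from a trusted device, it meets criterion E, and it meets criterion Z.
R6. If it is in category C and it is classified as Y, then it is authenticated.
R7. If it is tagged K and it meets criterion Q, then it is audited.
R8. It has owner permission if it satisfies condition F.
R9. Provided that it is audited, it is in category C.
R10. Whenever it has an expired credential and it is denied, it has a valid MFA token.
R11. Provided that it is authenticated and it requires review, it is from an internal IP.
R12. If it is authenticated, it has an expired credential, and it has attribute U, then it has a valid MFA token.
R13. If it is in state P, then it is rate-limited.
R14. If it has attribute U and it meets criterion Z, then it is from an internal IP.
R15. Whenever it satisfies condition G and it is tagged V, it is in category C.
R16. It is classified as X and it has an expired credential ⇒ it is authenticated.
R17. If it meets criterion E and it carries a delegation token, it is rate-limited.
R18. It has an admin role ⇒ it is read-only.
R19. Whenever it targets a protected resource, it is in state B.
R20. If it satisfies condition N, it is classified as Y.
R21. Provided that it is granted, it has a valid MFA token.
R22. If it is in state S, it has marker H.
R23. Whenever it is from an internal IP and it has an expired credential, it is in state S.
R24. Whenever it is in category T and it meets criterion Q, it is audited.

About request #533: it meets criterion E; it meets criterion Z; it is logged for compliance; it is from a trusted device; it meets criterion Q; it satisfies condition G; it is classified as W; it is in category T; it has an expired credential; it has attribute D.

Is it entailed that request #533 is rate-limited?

Forward chaining from the given facts derives: has an admin role, satisfies condition N, is read-only, is classified as Y, is audited, is elevated, is in category C, is authenticated.
Rules concluding "it is rate-limited": R13 needs "it is in state P"; R17 needs "it carries a delegation token" — none of these are established.

No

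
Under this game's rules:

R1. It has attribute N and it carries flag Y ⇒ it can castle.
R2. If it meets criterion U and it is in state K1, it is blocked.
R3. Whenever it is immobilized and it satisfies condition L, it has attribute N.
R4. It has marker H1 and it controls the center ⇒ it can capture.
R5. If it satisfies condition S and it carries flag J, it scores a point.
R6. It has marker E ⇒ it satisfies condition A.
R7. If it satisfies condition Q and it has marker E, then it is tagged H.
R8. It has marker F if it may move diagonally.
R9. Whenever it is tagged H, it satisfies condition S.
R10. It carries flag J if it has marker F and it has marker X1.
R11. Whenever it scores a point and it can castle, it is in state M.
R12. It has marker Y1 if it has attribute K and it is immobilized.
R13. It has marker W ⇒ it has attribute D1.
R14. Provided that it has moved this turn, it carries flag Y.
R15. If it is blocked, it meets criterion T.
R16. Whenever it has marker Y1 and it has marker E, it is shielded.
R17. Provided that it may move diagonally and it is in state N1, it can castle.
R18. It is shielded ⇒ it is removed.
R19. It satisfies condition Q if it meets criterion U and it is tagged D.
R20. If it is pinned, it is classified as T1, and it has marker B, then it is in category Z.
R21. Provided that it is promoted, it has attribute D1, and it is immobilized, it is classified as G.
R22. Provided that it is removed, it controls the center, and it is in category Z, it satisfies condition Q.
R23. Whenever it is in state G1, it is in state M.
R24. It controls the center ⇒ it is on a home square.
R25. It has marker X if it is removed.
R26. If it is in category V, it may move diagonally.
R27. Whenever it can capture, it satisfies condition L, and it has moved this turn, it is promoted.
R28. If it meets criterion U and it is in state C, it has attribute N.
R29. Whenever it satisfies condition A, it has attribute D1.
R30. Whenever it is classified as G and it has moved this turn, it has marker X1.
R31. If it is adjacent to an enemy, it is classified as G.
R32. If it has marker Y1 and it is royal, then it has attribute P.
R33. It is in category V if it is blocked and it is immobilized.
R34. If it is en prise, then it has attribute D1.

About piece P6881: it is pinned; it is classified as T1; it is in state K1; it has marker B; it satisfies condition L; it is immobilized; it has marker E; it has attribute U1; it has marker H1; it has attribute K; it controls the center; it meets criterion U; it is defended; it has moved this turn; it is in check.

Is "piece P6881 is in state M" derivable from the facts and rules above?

By R2 (it meets criterion U, it is in state K1): it is blocked.
By R3 (it is immobilized, it satisfies condition L): it has attribute N.
By R4 (it has marker H1, it controls the center): it can capture.
By R6 (it has marker E): it satisfies condition A.
By R12 (it has attribute K, it is immobilized): it has marker Y1.
By R14 (it has moved this turn): it carries flag Y.
By R16 (it has marker Y1, it has marker E): it is shielded.
By R18 (it is shielded): it is removed.
By R20 (it is pinned, it is classified as T1, it has marker B): it is in category Z.
By R22 (it is removed, it controls the center, it is in category Z): it satisfies condition Q.
By R27 (it can capture, it satisfies condition L, it has moved this turn): it is promoted.
By R29 (it satisfies condition A): it has attribute D1.
By R33 (it is blocked, it is immobilized): it is in category V.
By R1 (it has attribute N, it carries flag Y): it can castle.
By R7 (it satisfies condition Q, it has marker E): it is tagged H.
By R9 (it is tagged H): it satisfies condition S.
By R21 (it is promoted, it has attribute D1, it is immobilized): it is classified as G.
By R26 (it is in category V): it may move diagonally.
By R30 (it is classified as G, it has moved this turn): it has marker X1.
By R8 (it may move diagonally): it has marker F.
By R10 (it has marker F, it has marker X1): it carries flag J.
By R5 (it satisfies condition S, it carries flag J): it scores a point.
By R11 (it scores a point, it can castle): it is in state M.

Yes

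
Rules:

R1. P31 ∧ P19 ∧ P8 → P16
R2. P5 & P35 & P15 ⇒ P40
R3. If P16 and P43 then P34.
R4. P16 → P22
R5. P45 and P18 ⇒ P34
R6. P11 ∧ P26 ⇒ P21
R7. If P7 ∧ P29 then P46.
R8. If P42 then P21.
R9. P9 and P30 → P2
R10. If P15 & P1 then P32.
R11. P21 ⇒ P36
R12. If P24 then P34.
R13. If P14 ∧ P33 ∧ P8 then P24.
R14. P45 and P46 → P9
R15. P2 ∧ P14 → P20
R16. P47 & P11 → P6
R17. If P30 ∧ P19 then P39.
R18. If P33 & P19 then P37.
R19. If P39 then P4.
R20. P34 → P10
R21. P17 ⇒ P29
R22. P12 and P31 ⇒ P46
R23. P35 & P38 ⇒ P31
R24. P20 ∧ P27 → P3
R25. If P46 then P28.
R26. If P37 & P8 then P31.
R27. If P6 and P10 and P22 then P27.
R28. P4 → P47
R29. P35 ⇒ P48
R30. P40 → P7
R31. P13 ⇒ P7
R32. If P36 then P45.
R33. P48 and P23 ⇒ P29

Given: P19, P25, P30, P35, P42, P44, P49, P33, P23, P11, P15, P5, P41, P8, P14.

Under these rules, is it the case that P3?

Yes

P40  (by R2: P5, P35, P15)
P21  (by R8: P42)
P36  (by R11: P21)
P24  (by R13: P14, P33, P8)
P39  (by R17: P30, P19)
P37  (by R18: P33, P19)
P4  (by R19: P39)
P31  (by R26: P37, P8)
P47  (by R28: P4)
P48  (by R29: P35)
P7  (by R30: P40)
P45  (by R32: P36)
P29  (by R33: P48, P23)
P16  (by R1: P31, P19, P8)
P22  (by R4: P16)
P46  (by R7: P7, P29)
P34  (by R12: P24)
P9  (by R14: P45, P46)
P6  (by R16: P47, P11)
P10  (by R20: P34)
P27  (by R27: P6, P10, P22)
P2  (by R9: P9, P30)
P20  (by R15: P2, P14)
P3  (by R24: P20, P27)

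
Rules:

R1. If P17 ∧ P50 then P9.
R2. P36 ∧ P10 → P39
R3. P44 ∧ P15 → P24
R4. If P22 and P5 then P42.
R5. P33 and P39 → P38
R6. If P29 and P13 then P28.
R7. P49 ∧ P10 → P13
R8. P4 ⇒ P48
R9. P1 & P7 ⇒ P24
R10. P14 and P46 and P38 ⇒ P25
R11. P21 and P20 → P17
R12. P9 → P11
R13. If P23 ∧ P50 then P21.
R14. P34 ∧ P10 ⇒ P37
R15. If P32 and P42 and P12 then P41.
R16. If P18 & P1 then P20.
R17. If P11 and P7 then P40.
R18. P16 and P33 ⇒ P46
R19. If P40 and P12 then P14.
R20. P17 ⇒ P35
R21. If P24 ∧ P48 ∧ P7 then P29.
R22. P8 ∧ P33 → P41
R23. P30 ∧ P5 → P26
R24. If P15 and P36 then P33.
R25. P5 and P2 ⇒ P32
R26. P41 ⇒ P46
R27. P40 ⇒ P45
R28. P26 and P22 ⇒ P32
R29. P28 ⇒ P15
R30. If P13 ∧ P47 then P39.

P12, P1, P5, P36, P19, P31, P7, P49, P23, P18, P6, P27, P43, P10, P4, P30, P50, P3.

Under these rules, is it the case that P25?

Forward chaining from the given facts derives: P39, P13, P48, P24, P21, P20, P29, P26, P28, P17, P35, P15, P9, P11, P40, P14, P33, P45, P38.
The only rule concluding P25 is R10, which needs P46; that is never established.

No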